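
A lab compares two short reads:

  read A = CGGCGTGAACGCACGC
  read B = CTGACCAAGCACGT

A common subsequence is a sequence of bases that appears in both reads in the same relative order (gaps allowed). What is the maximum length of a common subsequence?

Match C [1,1] → G [2,3] → C [4,6] → A [8,7] → A [9,8] → G [11,9] → C [12,10] → A [13,11] → C [14,12] → G [15,13] — 10 bases in the same relative order in both. The LCS DP gives dp[16][14] = 10, so this is optimal.

10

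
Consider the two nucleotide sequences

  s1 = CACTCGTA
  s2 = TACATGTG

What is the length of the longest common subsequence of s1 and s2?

Taking C [1,3]; then A [2,4]; then T [4,5]; then G [6,6]; then T [7,7] gives a common subsequence of length 5. The LCS DP gives dp[8][8] = 5, so this is optimal.

5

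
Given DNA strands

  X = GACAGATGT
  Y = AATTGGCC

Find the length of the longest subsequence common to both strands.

Let dp[i][j] be the LCS length of the first i bases of X and the first j bases of Y. dp[i][j] = dp[i-1][j-1]+1 when the i-th and j-th bases match, else max(dp[i-1][j], dp[i][j-1]).
    ·  A  A  T  T  G  G  C  C
 ·  0  0  0  0  0  0  0  0  0
 G  0  0  0  0  0  1  1  1  1
 A  0  1  1  1  1  1  1  1  1
 C  0  1  1  1  1  1  1  2  2
 A  0  1  2  2  2  2  2  2  2
 G  0  1  2  2  2  3  3  3  3
 A  0  1  2  2  2  3  3  3  3
 T  0  1  2  3  3  3  3  3  3
 G  0  1  2  3  3  4  4  4  4
 T  0  1  2  3  4  4  4  4  4
dp[9][8] = 4. One LCS (by backtracking along matches): AAGG.

4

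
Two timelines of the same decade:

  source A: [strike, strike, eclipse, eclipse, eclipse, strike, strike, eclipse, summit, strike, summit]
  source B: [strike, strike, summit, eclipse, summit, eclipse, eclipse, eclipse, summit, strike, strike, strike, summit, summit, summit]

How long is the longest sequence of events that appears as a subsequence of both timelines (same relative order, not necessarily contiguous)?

One common subsequence of length 9: strike at source A[1]=source B[1]; then strike at source A[2]=source B[2]; then eclipse at source A[3]=source B[6]; then eclipse at source A[4]=source B[7]; then eclipse at source A[5]=source B[8]; then strike at source A[6]=source B[11]; then strike at source A[7]=source B[12]; then summit at source A[9]=source B[14]; then summit at source A[11]=source B[15]. The LCS DP gives dp[11][15] = 9, so this is optimal.

9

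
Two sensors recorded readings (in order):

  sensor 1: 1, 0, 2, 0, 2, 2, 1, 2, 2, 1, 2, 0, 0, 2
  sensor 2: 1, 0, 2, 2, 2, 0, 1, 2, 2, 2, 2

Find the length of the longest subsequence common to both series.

10

Taking 1 [1,1], 0 [2,2], 2 [3,3], 2 [5,4], 2 [6,5], 1 [7,7], 2 [8,8], 2 [9,9], 2 [11,10], 2 [14,11] gives a common subsequence of length 10. The LCS DP gives dp[14][11] = 10, so this is optimal.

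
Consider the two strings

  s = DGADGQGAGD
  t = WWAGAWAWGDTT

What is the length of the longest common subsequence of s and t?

5

Let dp[i][j] be the LCS length of the first i characters of s and the first j characters of t. dp[i][j] = dp[i-1][j-1]+1 when the i-th and j-th characters match, else max(dp[i-1][j], dp[i][j-1]).
    ·  W  W  A  G  A  W  A  W  G  D  T  T
 ·  0  0  0  0  0  0  0  0  0  0  0  0  0
 D  0  0  0  0  0  0  0  0  0  0  1  1  1
 G  0  0  0  0  1  1  1  1  1  1  1  1  1
 A  0  0  0  1  1  2  2  2  2  2  2  2  2
 D  0  0  0  1  1  2  2  2  2  2  3  3  3
 G  0  0  0  1  2  2  2  2  2  3  3  3  3
 Q  0  0  0  1  2  2  2  2  2  3  3  3  3
 G  0  0  0  1  2  2  2  2  2  3  3  3  3
 A  0  0  0  1  2  3  3  3  3  3  3  3  3
 G  0  0  0  1  2  3  3  3  3  4  4  4  4
 D  0  0  0  1  2  3  3  3  3  4  5  5  5
dp[10][12] = 5. One LCS (by backtracking along matches): GAAGD.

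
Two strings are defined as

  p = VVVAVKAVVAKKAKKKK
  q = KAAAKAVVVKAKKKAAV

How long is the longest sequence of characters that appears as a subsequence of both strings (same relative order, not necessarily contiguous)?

10

Pick A [4,4]; then K [6,5]; then A [7,6]; then V [8,8]; then V [9,9]; then K [12,10]; then A [13,11]; then K [14,12]; then K [15,13]; then K [16,14]; all 10 characters appear in both, in order. Since dp[17][17] = 10, nothing longer is possible.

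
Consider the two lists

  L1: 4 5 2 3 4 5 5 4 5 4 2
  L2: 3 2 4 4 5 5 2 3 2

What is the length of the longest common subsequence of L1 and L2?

Let dp[i][j] be the LCS length of the first i values of L1 and the first j values of L2. dp[i][j] = dp[i-1][j-1]+1 when the i-th and j-th values match, else max(dp[i-1][j], dp[i][j-1]).
    ·  3  2  4  4  5  5  2  3  2
 ·  0  0  0  0  0  0  0  0  0  0
 4  0  0  0  1  1  1  1  1  1  1
 5  0  0  0  1  1  2  2  2  2  2
 2  0  0  1  1  1  2  2  3  3  3
 3  0  1  1  1  1  2  2  3  4  4
 4  0  1  1  2  2  2  2  3  4  4
 5  0  1  1  2  2  3  3  3  4  4
 5  0  1  1  2  2  3  4  4  4  4
 4  0  1  1  2  3  3  4  4  4  4
 5  0  1  1  2  3  4  4  4  4  4
 4  0  1  1  2  3  4  4  4  4  4
 2  0  1  2  2  3  4  4  5  5  5
dp[11][9] = 5. One LCS (by backtracking along matches): 4, 5, 2, 3, 2.

5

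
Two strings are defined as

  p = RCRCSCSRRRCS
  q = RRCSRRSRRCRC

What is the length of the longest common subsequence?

9

Pick R [1,1] → R [3,2] → C [4,3] → S [5,4] → S [7,7] → R [8,8] → R [9,9] → R [10,11] → C [11,12]; all 9 characters appear in both, in order, and the DP table's final entry dp[12][12] is also 9, so no common subsequence is longer.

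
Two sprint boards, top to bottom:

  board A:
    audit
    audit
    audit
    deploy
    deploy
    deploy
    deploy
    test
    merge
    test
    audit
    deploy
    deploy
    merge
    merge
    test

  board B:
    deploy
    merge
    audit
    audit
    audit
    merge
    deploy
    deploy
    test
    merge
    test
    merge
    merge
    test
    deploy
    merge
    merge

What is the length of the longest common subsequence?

11

Pick audit at board A[1]=board B[3], then audit at board A[2]=board B[4], then audit at board A[3]=board B[5], then deploy at board A[4]=board B[7], then deploy at board A[5]=board B[8], then test at board A[8]=board B[11], then merge at board A[9]=board B[13], then test at board A[10]=board B[14], then deploy at board A[13]=board B[15], then merge at board A[14]=board B[16], then merge at board A[15]=board B[17]; all 11 tasks appear in both, in order, and the DP table's final entry dp[16][17] is also 11, so no common subsequence is longer.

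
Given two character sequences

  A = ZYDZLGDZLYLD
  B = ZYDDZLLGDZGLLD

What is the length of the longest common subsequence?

11

Taking Z (A #1, B #1); then Y (A #2, B #2); then D (A #3, B #4); then Z (A #4, B #5); then L (A #5, B #7); then G (A #6, B #8); then D (A #7, B #9); then Z (A #8, B #10); then L (A #9, B #12); then L (A #11, B #13); then D (A #12, B #14) gives a common subsequence of length 11. dp[12][14] = 11 confirms this is the maximum.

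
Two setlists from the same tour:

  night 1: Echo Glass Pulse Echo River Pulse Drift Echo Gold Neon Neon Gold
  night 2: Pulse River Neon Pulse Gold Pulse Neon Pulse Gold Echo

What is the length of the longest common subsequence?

Match Pulse [3,1], then River [5,2], then Pulse [6,4], then Gold [9,5], then Neon [10,7], then Gold [12,9] — 6 songs in the same relative order in both. Since dp[12][10] = 6, nothing longer is possible.

6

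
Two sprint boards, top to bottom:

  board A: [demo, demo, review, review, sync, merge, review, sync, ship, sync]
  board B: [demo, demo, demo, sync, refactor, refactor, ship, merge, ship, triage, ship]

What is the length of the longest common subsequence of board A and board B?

Match demo [1,2], then demo [2,3], then sync [5,4], then merge [6,8], then ship [9,11] — 5 tasks in the same relative order in both. dp[10][11] = 5 confirms this is the maximum.

5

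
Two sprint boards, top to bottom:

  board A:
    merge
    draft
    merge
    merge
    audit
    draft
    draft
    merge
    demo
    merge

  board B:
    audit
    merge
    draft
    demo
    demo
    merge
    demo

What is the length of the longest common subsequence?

4

Match merge (board A #1, board B #2); then draft (board A #2, board B #3); then merge (board A #8, board B #6); then demo (board A #9, board B #7) — 4 tasks in the same relative order in both, and the DP table's final entry dp[10][7] is also 4, so no common subsequence is longer.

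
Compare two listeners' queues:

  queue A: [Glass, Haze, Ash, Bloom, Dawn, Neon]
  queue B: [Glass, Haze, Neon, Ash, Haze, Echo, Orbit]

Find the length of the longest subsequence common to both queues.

Pick Glass at queue A[1]=queue B[1]; then Haze at queue A[2]=queue B[2]; then Ash at queue A[3]=queue B[4]; all 3 songs appear in both, in order. The LCS DP gives dp[6][7] = 3, so this is optimal.

3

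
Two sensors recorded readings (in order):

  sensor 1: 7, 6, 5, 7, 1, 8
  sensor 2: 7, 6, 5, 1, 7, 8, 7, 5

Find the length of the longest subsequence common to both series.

Let dp[i][j] be the LCS length of the first i values of sensor 1 and the first j values of sensor 2. dp[i][j] = dp[i-1][j-1]+1 when the i-th and j-th values match, else max(dp[i-1][j], dp[i][j-1]).
    ·  7  6  5  1  7  8  7  5
 ·  0  0  0  0  0  0  0  0  0
 7  0  1  1  1  1  1  1  1  1
 6  0  1  2  2  2  2  2  2  2
 5  0  1  2  3  3  3  3  3  3
 7  0  1  2  3  3  4  4  4  4
 1  0  1  2  3  4  4  4  4  4
 8  0  1  2  3  4  4  5  5  5
dp[6][8] = 5. One LCS (by backtracking along matches): 7, 6, 5, 7, 8.

5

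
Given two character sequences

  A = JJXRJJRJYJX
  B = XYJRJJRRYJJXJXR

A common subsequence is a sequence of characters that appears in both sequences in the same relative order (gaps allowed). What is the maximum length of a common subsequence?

Pick J [2,3]; then R [4,4]; then J [5,5]; then J [6,6]; then R [7,8]; then J [8,11]; then J [10,13]; then X [11,14]; all 8 characters appear in both, in order, and the DP table's final entry dp[11][15] is also 8, so no common subsequence is longer.

8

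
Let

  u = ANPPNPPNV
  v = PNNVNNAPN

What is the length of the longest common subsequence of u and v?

One common subsequence of length 4: N [2,5], then N [5,6], then P [7,8], then N [8,9]. dp[9][9] = 4 confirms this is the maximum.

4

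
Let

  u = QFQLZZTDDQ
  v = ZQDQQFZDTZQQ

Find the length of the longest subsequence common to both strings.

5

One common subsequence of length 5: Q [1,5]; then F [2,6]; then Z [5,7]; then Z [6,10]; then Q [10,12]. Since dp[10][12] = 5, nothing longer is possible.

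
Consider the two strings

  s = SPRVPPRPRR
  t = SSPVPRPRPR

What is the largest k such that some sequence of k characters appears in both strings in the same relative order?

8

Let dp[i][j] be the LCS length of the first i characters of s and the first j characters of t. dp[i][j] = dp[i-1][j-1]+1 when the i-th and j-th characters match, else max(dp[i-1][j], dp[i][j-1]).
    ·  S  S  P  V  P  R  P  R  P  R
 ·  0  0  0  0  0  0  0  0  0  0  0
 S  0  1  1  1  1  1  1  1  1  1  1
 P  0  1  1  2  2  2  2  2  2  2  2
 R  0  1  1  2  2  2  3  3  3  3  3
 V  0  1  1  2  3  3  3  3  3  3  3
 P  0  1  1  2  3  4  4  4  4  4  4
 P  0  1  1  2  3  4  4  5  5  5  5
 R  0  1  1  2  3  4  5  5  6  6  6
 P  0  1  1  2  3  4  5  6  6  7  7
 R  0  1  1  2  3  4  5  6  7  7  8
 R  0  1  1  2  3  4  5  6  7  7  8
dp[10][10] = 8. One LCS (by backtracking along matches): SPVPPRPR.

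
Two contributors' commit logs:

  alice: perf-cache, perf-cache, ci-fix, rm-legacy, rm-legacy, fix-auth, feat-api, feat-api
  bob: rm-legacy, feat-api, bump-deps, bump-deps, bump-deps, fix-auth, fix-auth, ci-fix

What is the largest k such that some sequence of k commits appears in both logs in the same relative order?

2

Match rm-legacy (alice #4, bob #1), then fix-auth (alice #6, bob #7) — 2 commits in the same relative order in both. dp[8][8] = 2 confirms this is the maximum.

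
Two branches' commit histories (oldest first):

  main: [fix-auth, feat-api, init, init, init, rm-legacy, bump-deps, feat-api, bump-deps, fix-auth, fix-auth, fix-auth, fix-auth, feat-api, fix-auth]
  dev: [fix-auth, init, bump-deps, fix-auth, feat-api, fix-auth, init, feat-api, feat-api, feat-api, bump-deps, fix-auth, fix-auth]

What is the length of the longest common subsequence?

One common subsequence of length 7: fix-auth at main[1]=dev[4], then feat-api at main[2]=dev[5], then init at main[3]=dev[7], then feat-api at main[8]=dev[10], then bump-deps at main[9]=dev[11], then fix-auth at main[13]=dev[12], then fix-auth at main[15]=dev[13]. The LCS DP gives dp[15][13] = 7, so this is optimal.

7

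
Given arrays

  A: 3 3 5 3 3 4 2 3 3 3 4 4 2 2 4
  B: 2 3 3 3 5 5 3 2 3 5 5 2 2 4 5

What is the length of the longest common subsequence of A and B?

Taking 3 at A[1]=B[3], then 3 at A[2]=B[4], then 5 at A[3]=B[6], then 3 at A[5]=B[7], then 2 at A[7]=B[8], then 3 at A[8]=B[9], then 2 at A[13]=B[12], then 2 at A[14]=B[13], then 4 at A[15]=B[14] gives a common subsequence of length 9. The LCS DP gives dp[15][15] = 9, so this is optimal.

9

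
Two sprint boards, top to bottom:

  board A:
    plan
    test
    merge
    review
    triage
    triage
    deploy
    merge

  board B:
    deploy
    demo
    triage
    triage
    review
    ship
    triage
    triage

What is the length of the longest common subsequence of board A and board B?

3

Taking review [4,5], then triage [5,7], then triage [6,8] gives a common subsequence of length 3. dp[8][8] = 3 confirms this is the maximum.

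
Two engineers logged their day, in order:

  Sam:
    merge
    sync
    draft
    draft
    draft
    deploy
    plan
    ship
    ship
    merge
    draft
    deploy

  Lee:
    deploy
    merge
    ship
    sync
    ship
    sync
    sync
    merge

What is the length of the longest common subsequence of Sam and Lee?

Taking merge (Sam #1, Lee #2) → sync (Sam #2, Lee #4) → ship (Sam #8, Lee #5) → merge (Sam #10, Lee #8) gives a common subsequence of length 4. Since dp[12][8] = 4, nothing longer is possible.

4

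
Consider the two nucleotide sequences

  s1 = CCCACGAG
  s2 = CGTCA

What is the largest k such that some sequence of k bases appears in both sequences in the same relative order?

Taking C at s1[1]=s2[1]; then C at s1[5]=s2[4]; then A at s1[7]=s2[5] gives a common subsequence of length 3, and the DP table's final entry dp[8][5] is also 3, so no common subsequence is longer.

3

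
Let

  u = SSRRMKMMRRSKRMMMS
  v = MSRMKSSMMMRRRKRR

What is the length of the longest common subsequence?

10

Pick S (u #2, v #2), R (u #4, v #3), M (u #5, v #4), K (u #6, v #5), M (u #7, v #9), M (u #8, v #10), R (u #9, v #12), R (u #10, v #13), K (u #12, v #14), R (u #13, v #16); all 10 characters appear in both, in order. dp[17][16] = 10 confirms this is the maximum.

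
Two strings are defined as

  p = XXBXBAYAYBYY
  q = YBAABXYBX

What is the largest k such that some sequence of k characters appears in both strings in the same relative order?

5

Let dp[i][j] be the LCS length of the first i characters of p and the first j characters of q. dp[i][j] = dp[i-1][j-1]+1 when the i-th and j-th characters match, else max(dp[i-1][j], dp[i][j-1]).
    ·  Y  B  A  A  B  X  Y  B  X
 ·  0  0  0  0  0  0  0  0  0  0
 X  0  0  0  0  0  0  1  1  1  1
 X  0  0  0  0  0  0  1  1  1  2
 B  0  0  1  1  1  1  1  1  2  2
 X  0  0  1  1  1  1  2  2  2  3
 B  0  0  1  1  1  2  2  2  3  3
 A  0  0  1  2  2  2  2  2  3  3
 Y  0  1  1  2  2  2  2  3  3  3
 A  0  1  1  2  3  3  3  3  3  3
 Y  0  1  1  2  3  3  3  4  4  4
 B  0  1  2  2  3  4  4  4  5  5
 Y  0  1  2  2  3  4  4  5  5  5
 Y  0  1  2  2  3  4  4  5  5  5
dp[12][9] = 5. One LCS (by backtracking along matches): BAAYB.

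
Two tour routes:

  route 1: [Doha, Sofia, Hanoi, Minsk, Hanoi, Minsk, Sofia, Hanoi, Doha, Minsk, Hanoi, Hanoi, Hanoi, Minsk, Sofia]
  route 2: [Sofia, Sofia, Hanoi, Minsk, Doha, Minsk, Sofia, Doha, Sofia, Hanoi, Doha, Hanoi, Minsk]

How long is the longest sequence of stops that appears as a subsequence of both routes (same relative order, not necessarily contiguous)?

9

Pick Sofia (route 1 #2, route 2 #2), then Hanoi (route 1 #3, route 2 #3), then Minsk (route 1 #4, route 2 #4), then Minsk (route 1 #6, route 2 #6), then Sofia (route 1 #7, route 2 #9), then Hanoi (route 1 #8, route 2 #10), then Doha (route 1 #9, route 2 #11), then Hanoi (route 1 #13, route 2 #12), then Minsk (route 1 #14, route 2 #13); all 9 stops appear in both, in order. Since dp[15][13] = 9, nothing longer is possible.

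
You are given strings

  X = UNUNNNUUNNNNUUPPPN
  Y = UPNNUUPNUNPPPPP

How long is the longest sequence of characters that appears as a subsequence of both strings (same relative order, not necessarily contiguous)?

10

Taking U (X #1, Y #1), N (X #5, Y #3), N (X #6, Y #4), U (X #7, Y #5), U (X #8, Y #6), N (X #9, Y #8), N (X #10, Y #10), P (X #15, Y #13), P (X #16, Y #14), P (X #17, Y #15) gives a common subsequence of length 10. dp[18][15] = 10 confirms this is the maximum.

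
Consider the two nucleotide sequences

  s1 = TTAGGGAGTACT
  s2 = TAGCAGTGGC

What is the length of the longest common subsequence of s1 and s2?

7

Pick T (s1 #2, s2 #1), A (s1 #3, s2 #2), G (s1 #4, s2 #3), G (s1 #5, s2 #6), G (s1 #6, s2 #8), G (s1 #8, s2 #9), C (s1 #11, s2 #10); all 7 bases appear in both, in order. The LCS DP gives dp[12][10] = 7, so this is optimal.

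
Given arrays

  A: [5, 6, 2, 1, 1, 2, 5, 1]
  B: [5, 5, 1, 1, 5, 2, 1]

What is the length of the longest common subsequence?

5

One common subsequence of length 5: 5 at A[1]=B[2] → 1 at A[4]=B[3] → 1 at A[5]=B[4] → 2 at A[6]=B[6] → 1 at A[8]=B[7]. Since dp[8][7] = 5, nothing longer is possible.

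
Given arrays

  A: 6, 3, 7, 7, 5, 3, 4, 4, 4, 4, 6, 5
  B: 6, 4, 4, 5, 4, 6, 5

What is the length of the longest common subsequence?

Match 6 [1,1] → 4 [7,2] → 4 [8,3] → 4 [10,5] → 6 [11,6] → 5 [12,7] — 6 values in the same relative order in both, and the DP table's final entry dp[12][7] is also 6, so no common subsequence is longer.

6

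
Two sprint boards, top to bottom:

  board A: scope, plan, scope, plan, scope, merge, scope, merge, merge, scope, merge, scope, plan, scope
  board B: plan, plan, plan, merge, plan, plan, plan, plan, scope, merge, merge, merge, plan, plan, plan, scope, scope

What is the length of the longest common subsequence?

One common subsequence of length 9: plan at board A[2]=board B[2]; then plan at board A[4]=board B[3]; then merge at board A[6]=board B[4]; then scope at board A[7]=board B[9]; then merge at board A[8]=board B[10]; then merge at board A[9]=board B[11]; then merge at board A[11]=board B[12]; then scope at board A[12]=board B[16]; then scope at board A[14]=board B[17]. dp[14][17] = 9 confirms this is the maximum.

9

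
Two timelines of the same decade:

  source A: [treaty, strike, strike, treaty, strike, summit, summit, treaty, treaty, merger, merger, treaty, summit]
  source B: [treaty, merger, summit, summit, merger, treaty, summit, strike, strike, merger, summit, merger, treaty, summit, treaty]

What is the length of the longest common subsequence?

8

Taking treaty at source A[1]=source B[1] → summit at source A[6]=source B[3] → summit at source A[7]=source B[4] → treaty at source A[8]=source B[6] → merger at source A[10]=source B[10] → merger at source A[11]=source B[12] → treaty at source A[12]=source B[13] → summit at source A[13]=source B[14] gives a common subsequence of length 8. Since dp[13][15] = 8, nothing longer is possible.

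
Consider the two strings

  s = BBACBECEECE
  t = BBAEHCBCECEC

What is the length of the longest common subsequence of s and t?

Let dp[i][j] be the LCS length of the first i characters of s and the first j characters of t. dp[i][j] = dp[i-1][j-1]+1 when the i-th and j-th characters match, else max(dp[i-1][j], dp[i][j-1]).
    ·  B  B  A  E  H  C  B  C  E  C  E  C
 ·  0  0  0  0  0  0  0  0  0  0  0  0  0
 B  0  1  1  1  1  1  1  1  1  1  1  1  1
 B  0  1  2  2  2  2  2  2  2  2  2  2  2
 A  0  1  2  3  3  3  3  3  3  3  3  3  3
 C  0  1  2  3  3  3  4  4  4  4  4  4  4
 B  0  1  2  3  3  3  4  5  5  5  5  5  5
 E  0  1  2  3  4  4  4  5  5  6  6  6  6
 C  0  1  2  3  4  4  5  5  6  6  7  7  7
 E  0  1  2  3  4  4  5  5  6  7  7  8  8
 E  0  1  2  3  4  4  5  5  6  7  7  8  8
 C  0  1  2  3  4  4  5  5  6  7  8  8  9
 E  0  1  2  3  4  4  5  5  6  7  8  9  9
dp[11][12] = 9. One LCS (by backtracking along matches): BBACBECEC.

9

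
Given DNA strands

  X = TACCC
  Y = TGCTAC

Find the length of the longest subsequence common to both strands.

3

One common subsequence of length 3: T at X[1]=Y[4]; then A at X[2]=Y[5]; then C at X[5]=Y[6]. Since dp[5][6] = 3, nothing longer is possible.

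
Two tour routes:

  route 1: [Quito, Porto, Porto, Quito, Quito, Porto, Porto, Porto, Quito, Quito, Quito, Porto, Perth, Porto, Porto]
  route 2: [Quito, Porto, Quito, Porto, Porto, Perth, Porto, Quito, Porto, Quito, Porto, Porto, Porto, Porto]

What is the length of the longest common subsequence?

11

One common subsequence of length 11: Quito (route 1 #1, route 2 #1) → Porto (route 1 #3, route 2 #2) → Quito (route 1 #5, route 2 #3) → Porto (route 1 #6, route 2 #4) → Porto (route 1 #7, route 2 #5) → Porto (route 1 #8, route 2 #7) → Quito (route 1 #9, route 2 #8) → Quito (route 1 #10, route 2 #10) → Porto (route 1 #12, route 2 #12) → Porto (route 1 #14, route 2 #13) → Porto (route 1 #15, route 2 #14). dp[15][14] = 11 confirms this is the maximum.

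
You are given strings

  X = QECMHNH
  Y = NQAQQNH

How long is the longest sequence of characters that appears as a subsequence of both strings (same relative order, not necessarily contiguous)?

3

Pick Q (X #1, Y #5) → N (X #6, Y #6) → H (X #7, Y #7); all 3 characters appear in both, in order. Since dp[7][7] = 3, nothing longer is possible.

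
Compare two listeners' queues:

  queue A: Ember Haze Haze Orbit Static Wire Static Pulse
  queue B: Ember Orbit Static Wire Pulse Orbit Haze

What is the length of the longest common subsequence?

5

Taking Ember at queue A[1]=queue B[1] → Orbit at queue A[4]=queue B[2] → Static at queue A[5]=queue B[3] → Wire at queue A[6]=queue B[4] → Pulse at queue A[8]=queue B[5] gives a common subsequence of length 5. The LCS DP gives dp[8][7] = 5, so this is optimal.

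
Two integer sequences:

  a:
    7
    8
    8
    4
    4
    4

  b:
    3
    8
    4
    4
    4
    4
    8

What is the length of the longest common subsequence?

Let dp[i][j] be the LCS length of the first i values of a and the first j values of b. dp[i][j] = dp[i-1][j-1]+1 when the i-th and j-th values match, else max(dp[i-1][j], dp[i][j-1]).
    ·  3  8  4  4  4  4  8
 ·  0  0  0  0  0  0  0  0
 7  0  0  0  0  0  0  0  0
 8  0  0  1  1  1  1  1  1
 8  0  0  1  1  1  1  1  2
 4  0  0  1  2  2  2  2  2
 4  0  0  1  2  3  3  3  3
 4  0  0  1  2  3  4  4  4
dp[6][7] = 4. One LCS (by backtracking along matches): 8, 4, 4, 4.

4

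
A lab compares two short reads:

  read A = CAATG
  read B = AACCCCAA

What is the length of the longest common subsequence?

3

Pick C [1,6], A [2,7], A [3,8]; all 3 bases appear in both, in order. Since dp[5][8] = 3, nothing longer is possible.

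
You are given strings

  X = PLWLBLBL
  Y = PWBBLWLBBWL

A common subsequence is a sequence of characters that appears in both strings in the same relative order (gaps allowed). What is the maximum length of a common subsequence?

Let dp[i][j] be the LCS length of the first i characters of X and the first j characters of Y. dp[i][j] = dp[i-1][j-1]+1 when the i-th and j-th characters match, else max(dp[i-1][j], dp[i][j-1]).
    ·  P  W  B  B  L  W  L  B  B  W  L
 ·  0  0  0  0  0  0  0  0  0  0  0  0
 P  0  1  1  1  1  1  1  1  1  1  1  1
 L  0  1  1  1  1  2  2  2  2  2  2  2
 W  0  1  2  2  2  2  3  3  3  3  3  3
 L  0  1  2  2  2  3  3  4  4  4  4  4
 B  0  1  2  3  3  3  3  4  5  5  5  5
 L  0  1  2  3  3  4  4  4  5  5  5  6
 B  0  1  2  3  4  4  4  4  5  6  6  6
 L  0  1  2  3  4  5  5  5  5  6  6  7
dp[8][11] = 7. One LCS (by backtracking along matches): PLWLBBL.

7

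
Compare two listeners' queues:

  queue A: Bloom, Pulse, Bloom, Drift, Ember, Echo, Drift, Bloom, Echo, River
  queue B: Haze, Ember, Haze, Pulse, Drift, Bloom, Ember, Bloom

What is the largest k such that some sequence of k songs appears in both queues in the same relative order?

Match Pulse [2,4], then Bloom [3,6], then Ember [5,7], then Bloom [8,8] — 4 songs in the same relative order in both. Since dp[10][8] = 4, nothing longer is possible.

4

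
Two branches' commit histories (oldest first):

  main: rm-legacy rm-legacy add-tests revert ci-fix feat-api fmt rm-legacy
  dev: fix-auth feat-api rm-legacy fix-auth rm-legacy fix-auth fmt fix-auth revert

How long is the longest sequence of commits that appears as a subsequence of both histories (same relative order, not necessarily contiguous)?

One common subsequence of length 3: rm-legacy (main #1, dev #3), then rm-legacy (main #2, dev #5), then revert (main #4, dev #9). Since dp[8][9] = 3, nothing longer is possible.

3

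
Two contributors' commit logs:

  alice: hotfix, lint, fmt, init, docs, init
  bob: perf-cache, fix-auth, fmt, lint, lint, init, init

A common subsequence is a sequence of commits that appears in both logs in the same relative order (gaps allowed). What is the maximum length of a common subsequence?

3

Pick lint [2,5]; then init [4,6]; then init [6,7]; all 3 commits appear in both, in order. dp[6][7] = 3 confirms this is the maximum.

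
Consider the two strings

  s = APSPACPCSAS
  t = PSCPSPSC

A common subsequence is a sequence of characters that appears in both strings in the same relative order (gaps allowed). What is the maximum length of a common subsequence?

Match P at s[2]=t[1], then S at s[3]=t[2], then C at s[6]=t[3], then P at s[7]=t[4], then S at s[9]=t[5], then S at s[11]=t[7] — 6 characters in the same relative order in both, and the DP table's final entry dp[11][8] is also 6, so no common subsequence is longer.

6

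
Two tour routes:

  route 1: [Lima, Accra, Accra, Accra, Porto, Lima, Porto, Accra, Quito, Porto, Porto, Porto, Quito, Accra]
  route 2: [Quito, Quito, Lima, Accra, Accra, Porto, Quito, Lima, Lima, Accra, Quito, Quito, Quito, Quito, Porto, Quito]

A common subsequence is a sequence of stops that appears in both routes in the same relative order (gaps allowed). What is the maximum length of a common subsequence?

Taking Lima [1,3] → Accra [3,4] → Accra [4,5] → Porto [5,6] → Lima [6,9] → Accra [8,10] → Quito [9,14] → Porto [12,15] → Quito [13,16] gives a common subsequence of length 9. dp[14][16] = 9 confirms this is the maximum.

9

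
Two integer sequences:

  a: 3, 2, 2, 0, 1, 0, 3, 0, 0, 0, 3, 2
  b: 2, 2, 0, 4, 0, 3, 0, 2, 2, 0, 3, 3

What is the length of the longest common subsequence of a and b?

Taking 2 (a #2, b #1), then 2 (a #3, b #2), then 0 (a #4, b #3), then 0 (a #6, b #5), then 3 (a #7, b #6), then 0 (a #8, b #7), then 0 (a #9, b #10), then 3 (a #11, b #12) gives a common subsequence of length 8. The LCS DP gives dp[12][12] = 8, so this is optimal.

8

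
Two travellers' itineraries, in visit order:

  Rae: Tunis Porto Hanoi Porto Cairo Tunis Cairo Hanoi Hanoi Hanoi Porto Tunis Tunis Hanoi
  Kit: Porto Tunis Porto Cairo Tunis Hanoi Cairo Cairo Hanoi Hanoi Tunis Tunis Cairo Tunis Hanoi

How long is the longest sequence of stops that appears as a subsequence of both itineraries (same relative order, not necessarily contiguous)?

One common subsequence of length 10: Tunis (Rae #1, Kit #2); then Porto (Rae #2, Kit #3); then Hanoi (Rae #3, Kit #6); then Cairo (Rae #5, Kit #7); then Cairo (Rae #7, Kit #8); then Hanoi (Rae #8, Kit #9); then Hanoi (Rae #9, Kit #10); then Tunis (Rae #12, Kit #12); then Tunis (Rae #13, Kit #14); then Hanoi (Rae #14, Kit #15). The LCS DP gives dp[14][15] = 10, so this is optimal.

10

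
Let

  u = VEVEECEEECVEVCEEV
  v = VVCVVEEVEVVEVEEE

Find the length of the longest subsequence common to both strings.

Pick V (u #1, v #1) → V (u #3, v #2) → C (u #6, v #3) → E (u #7, v #6) → E (u #8, v #7) → E (u #9, v #9) → V (u #11, v #11) → E (u #12, v #12) → V (u #13, v #13) → E (u #15, v #15) → E (u #16, v #16); all 11 characters appear in both, in order, and the DP table's final entry dp[17][16] is also 11, so no common subsequence is longer.

11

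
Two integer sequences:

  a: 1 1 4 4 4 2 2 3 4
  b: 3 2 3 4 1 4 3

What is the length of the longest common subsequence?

3

Let dp[i][j] be the LCS length of the first i values of a and the first j values of b. dp[i][j] = dp[i-1][j-1]+1 when the i-th and j-th values match, else max(dp[i-1][j], dp[i][j-1]).
    ·  3  2  3  4  1  4  3
 ·  0  0  0  0  0  0  0  0
 1  0  0  0  0  0  1  1  1
 1  0  0  0  0  0  1  1  1
 4  0  0  0  0  1  1  2  2
 4  0  0  0  0  1  1  2  2
 4  0  0  0  0  1  1  2  2
 2  0  0  1  1  1  1  2  2
 2  0  0  1  1  1  1  2  2
 3  0  1  1  2  2  2  2  3
 4  0  1  1  2  3  3  3  3
dp[9][7] = 3. One LCS (by backtracking along matches): 1, 4, 3.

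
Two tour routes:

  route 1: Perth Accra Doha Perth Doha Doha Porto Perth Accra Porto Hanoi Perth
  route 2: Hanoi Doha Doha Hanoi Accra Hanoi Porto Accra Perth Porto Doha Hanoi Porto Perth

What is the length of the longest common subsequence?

7

One common subsequence of length 7: Doha at route 1[3]=route 2[2] → Doha at route 1[5]=route 2[3] → Porto at route 1[7]=route 2[7] → Perth at route 1[8]=route 2[9] → Porto at route 1[10]=route 2[10] → Hanoi at route 1[11]=route 2[12] → Perth at route 1[12]=route 2[14]. dp[12][14] = 7 confirms this is the maximum.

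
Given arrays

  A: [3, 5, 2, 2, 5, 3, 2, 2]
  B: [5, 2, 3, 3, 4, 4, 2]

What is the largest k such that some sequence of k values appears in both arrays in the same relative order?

Match 5 at A[2]=B[1] → 2 at A[3]=B[2] → 3 at A[6]=B[4] → 2 at A[8]=B[7] — 4 values in the same relative order in both. dp[8][7] = 4 confirms this is the maximum.

4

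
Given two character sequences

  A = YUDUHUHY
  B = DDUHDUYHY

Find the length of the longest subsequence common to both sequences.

Let dp[i][j] be the LCS length of the first i characters of A and the first j characters of B. dp[i][j] = dp[i-1][j-1]+1 when the i-th and j-th characters match, else max(dp[i-1][j], dp[i][j-1]).
    ·  D  D  U  H  D  U  Y  H  Y
 ·  0  0  0  0  0  0  0  0  0  0
 Y  0  0  0  0  0  0  0  1  1  1
 U  0  0  0  1  1  1  1  1  1  1
 D  0  1  1  1  1  2  2  2  2  2
 U  0  1  1  2  2  2  3  3  3  3
 H  0  1  1  2  3  3  3  3  4  4
 U  0  1  1  2  3  3  4  4  4  4
 H  0  1  1  2  3  3  4  4  5  5
 Y  0  1  1  2  3  3  4  5  5  6
dp[8][9] = 6. One LCS (by backtracking along matches): DUHUHY.

6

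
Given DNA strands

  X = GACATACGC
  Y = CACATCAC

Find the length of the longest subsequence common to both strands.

Pick A at X[2]=Y[2]; then C at X[3]=Y[3]; then A at X[4]=Y[4]; then T at X[5]=Y[5]; then A at X[6]=Y[7]; then C at X[9]=Y[8]; all 6 bases appear in both, in order. The LCS DP gives dp[9][8] = 6, so this is optimal.

6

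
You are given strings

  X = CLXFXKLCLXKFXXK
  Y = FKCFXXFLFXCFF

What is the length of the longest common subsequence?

One common subsequence of length 6: C [1,3], L [2,8], F [4,9], X [5,10], C [8,11], F [12,13]. The LCS DP gives dp[15][13] = 6, so this is optimal.

6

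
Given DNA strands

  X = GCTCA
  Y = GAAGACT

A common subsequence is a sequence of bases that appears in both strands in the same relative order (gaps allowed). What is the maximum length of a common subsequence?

One common subsequence of length 3: G (X #1, Y #4) → C (X #2, Y #6) → T (X #3, Y #7), and the DP table's final entry dp[5][7] is also 3, so no common subsequence is longer.

3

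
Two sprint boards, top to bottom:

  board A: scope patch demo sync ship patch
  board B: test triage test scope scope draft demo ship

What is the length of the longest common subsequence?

3

Taking scope (board A #1, board B #5), then demo (board A #3, board B #7), then ship (board A #5, board B #8) gives a common subsequence of length 3. dp[6][8] = 3 confirms this is the maximum.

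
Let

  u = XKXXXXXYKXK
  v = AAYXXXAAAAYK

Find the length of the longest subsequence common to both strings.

One common subsequence of length 5: X at u[1]=v[4] → X at u[3]=v[5] → X at u[4]=v[6] → Y at u[8]=v[11] → K at u[11]=v[12]. Since dp[11][12] = 5, nothing longer is possible.

5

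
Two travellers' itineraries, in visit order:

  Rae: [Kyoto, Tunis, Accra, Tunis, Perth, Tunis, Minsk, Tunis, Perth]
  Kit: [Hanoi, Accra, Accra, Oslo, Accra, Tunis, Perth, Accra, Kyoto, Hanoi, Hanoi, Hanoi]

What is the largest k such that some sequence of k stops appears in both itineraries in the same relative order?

3

Pick Accra (Rae #3, Kit #5); then Tunis (Rae #4, Kit #6); then Perth (Rae #5, Kit #7); all 3 stops appear in both, in order. dp[9][12] = 3 confirms this is the maximum.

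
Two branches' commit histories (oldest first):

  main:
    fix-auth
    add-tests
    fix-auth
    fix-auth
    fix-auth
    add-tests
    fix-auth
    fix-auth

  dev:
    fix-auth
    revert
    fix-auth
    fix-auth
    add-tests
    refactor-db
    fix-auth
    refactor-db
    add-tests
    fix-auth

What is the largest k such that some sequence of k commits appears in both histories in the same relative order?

6

Pick fix-auth [1,1] → fix-auth [3,3] → fix-auth [4,4] → fix-auth [5,7] → add-tests [6,9] → fix-auth [8,10]; all 6 commits appear in both, in order. Since dp[8][10] = 6, nothing longer is possible.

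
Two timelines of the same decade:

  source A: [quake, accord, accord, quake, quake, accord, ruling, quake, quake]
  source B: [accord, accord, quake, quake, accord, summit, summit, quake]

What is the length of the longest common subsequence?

One common subsequence of length 6: accord [2,1], then accord [3,2], then quake [4,3], then quake [5,4], then accord [6,5], then quake [9,8]. The LCS DP gives dp[9][8] = 6, so this is optimal.

6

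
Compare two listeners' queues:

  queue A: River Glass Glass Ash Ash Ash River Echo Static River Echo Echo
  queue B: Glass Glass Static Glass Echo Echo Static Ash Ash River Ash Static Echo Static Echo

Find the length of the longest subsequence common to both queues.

One common subsequence of length 8: Glass at queue A[2]=queue B[2], then Glass at queue A[3]=queue B[4], then Ash at queue A[4]=queue B[8], then Ash at queue A[5]=queue B[9], then Ash at queue A[6]=queue B[11], then Echo at queue A[8]=queue B[13], then Static at queue A[9]=queue B[14], then Echo at queue A[12]=queue B[15], and the DP table's final entry dp[12][15] is also 8, so no common subsequence is longer.

8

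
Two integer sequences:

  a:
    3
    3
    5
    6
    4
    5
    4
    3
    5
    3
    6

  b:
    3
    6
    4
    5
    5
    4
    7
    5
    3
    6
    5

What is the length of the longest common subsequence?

8

Pick 3 at a[2]=b[1], 6 at a[4]=b[2], 4 at a[5]=b[3], 5 at a[6]=b[5], 4 at a[7]=b[6], 5 at a[9]=b[8], 3 at a[10]=b[9], 6 at a[11]=b[10]; all 8 values appear in both, in order, and the DP table's final entry dp[11][11] is also 8, so no common subsequence is longer.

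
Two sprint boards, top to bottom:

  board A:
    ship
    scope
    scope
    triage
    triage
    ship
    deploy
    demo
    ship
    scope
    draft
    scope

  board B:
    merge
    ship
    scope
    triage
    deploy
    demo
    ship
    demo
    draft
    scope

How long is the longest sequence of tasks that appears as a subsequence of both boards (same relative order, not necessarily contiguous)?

Pick ship [1,2]; then scope [3,3]; then triage [5,4]; then deploy [7,5]; then demo [8,6]; then ship [9,7]; then draft [11,9]; then scope [12,10]; all 8 tasks appear in both, in order. dp[12][10] = 8 confirms this is the maximum.

8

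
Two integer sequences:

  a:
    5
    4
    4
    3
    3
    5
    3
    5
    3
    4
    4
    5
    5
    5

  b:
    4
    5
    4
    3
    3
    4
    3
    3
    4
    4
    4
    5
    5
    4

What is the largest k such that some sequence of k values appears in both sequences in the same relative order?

One common subsequence of length 10: 5 at a[1]=b[2], 4 at a[3]=b[3], 3 at a[4]=b[4], 3 at a[5]=b[5], 3 at a[7]=b[7], 3 at a[9]=b[8], 4 at a[10]=b[10], 4 at a[11]=b[11], 5 at a[12]=b[12], 5 at a[13]=b[13]. dp[14][14] = 10 confirms this is the maximum.

10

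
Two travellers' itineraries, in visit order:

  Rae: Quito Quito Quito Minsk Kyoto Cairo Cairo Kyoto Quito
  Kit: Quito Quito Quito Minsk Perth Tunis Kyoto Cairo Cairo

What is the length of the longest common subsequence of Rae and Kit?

7

Pick Quito at Rae[1]=Kit[1], Quito at Rae[2]=Kit[2], Quito at Rae[3]=Kit[3], Minsk at Rae[4]=Kit[4], Kyoto at Rae[5]=Kit[7], Cairo at Rae[6]=Kit[8], Cairo at Rae[7]=Kit[9]; all 7 stops appear in both, in order. Since dp[9][9] = 7, nothing longer is possible.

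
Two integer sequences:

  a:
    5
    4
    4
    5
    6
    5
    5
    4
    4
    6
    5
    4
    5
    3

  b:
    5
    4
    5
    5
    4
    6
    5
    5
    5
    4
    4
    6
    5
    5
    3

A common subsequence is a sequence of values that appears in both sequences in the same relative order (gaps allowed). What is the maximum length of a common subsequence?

12

Taking 5 at a[1]=b[1], then 4 at a[2]=b[2], then 4 at a[3]=b[5], then 5 at a[4]=b[7], then 5 at a[6]=b[8], then 5 at a[7]=b[9], then 4 at a[8]=b[10], then 4 at a[9]=b[11], then 6 at a[10]=b[12], then 5 at a[11]=b[13], then 5 at a[13]=b[14], then 3 at a[14]=b[15] gives a common subsequence of length 12. The LCS DP gives dp[14][15] = 12, so this is optimal.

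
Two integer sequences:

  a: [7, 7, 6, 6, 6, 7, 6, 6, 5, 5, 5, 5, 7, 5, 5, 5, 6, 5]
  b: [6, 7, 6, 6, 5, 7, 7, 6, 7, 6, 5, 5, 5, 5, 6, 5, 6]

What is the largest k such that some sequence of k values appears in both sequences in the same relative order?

12

Taking 7 at a[2]=b[2], 6 at a[3]=b[3], 6 at a[4]=b[4], 6 at a[5]=b[8], 7 at a[6]=b[9], 6 at a[8]=b[10], 5 at a[9]=b[11], 5 at a[10]=b[12], 5 at a[11]=b[13], 5 at a[12]=b[14], 5 at a[16]=b[16], 6 at a[17]=b[17] gives a common subsequence of length 12. The LCS DP gives dp[18][17] = 12, so this is optimal.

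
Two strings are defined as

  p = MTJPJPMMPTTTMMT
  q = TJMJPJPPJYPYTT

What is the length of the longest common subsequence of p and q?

8

Pick M (p #1, q #3) → J (p #3, q #4) → P (p #4, q #5) → J (p #5, q #6) → P (p #6, q #8) → P (p #9, q #11) → T (p #12, q #13) → T (p #15, q #14); all 8 characters appear in both, in order, and the DP table's final entry dp[15][14] is also 8, so no common subsequence is longer.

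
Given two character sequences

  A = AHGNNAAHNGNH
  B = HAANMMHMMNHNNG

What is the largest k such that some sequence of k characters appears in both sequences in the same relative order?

One common subsequence of length 6: A at A[1]=B[3], H at A[2]=B[7], N at A[4]=B[10], N at A[5]=B[12], N at A[9]=B[13], G at A[10]=B[14]. Since dp[12][14] = 6, nothing longer is possible.

6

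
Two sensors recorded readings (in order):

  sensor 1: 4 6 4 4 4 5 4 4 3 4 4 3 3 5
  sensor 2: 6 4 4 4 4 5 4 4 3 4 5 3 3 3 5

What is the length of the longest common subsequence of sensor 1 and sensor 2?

12

Pick 4 (sensor 1 #1, sensor 2 #2) → 4 (sensor 1 #3, sensor 2 #3) → 4 (sensor 1 #4, sensor 2 #4) → 4 (sensor 1 #5, sensor 2 #5) → 5 (sensor 1 #6, sensor 2 #6) → 4 (sensor 1 #7, sensor 2 #7) → 4 (sensor 1 #8, sensor 2 #8) → 3 (sensor 1 #9, sensor 2 #9) → 4 (sensor 1 #10, sensor 2 #10) → 3 (sensor 1 #12, sensor 2 #13) → 3 (sensor 1 #13, sensor 2 #14) → 5 (sensor 1 #14, sensor 2 #15); all 12 values appear in both, in order. dp[14][15] = 12 confirms this is the maximum.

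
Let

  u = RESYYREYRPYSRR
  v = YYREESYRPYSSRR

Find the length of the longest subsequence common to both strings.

Match Y (u #4, v #1); then Y (u #5, v #2); then R (u #6, v #3); then E (u #7, v #5); then Y (u #8, v #7); then R (u #9, v #8); then P (u #10, v #9); then Y (u #11, v #10); then S (u #12, v #12); then R (u #13, v #13); then R (u #14, v #14) — 11 characters in the same relative order in both. Since dp[14][14] = 11, nothing longer is possible.

11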